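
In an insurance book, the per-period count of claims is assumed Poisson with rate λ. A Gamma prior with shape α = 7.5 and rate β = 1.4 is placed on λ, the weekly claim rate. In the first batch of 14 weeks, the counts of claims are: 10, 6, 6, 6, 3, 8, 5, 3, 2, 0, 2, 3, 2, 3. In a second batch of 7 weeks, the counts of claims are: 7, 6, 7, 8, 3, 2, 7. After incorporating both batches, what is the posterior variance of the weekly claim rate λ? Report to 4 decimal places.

With a Gamma(shape α, rate β) prior, the Poisson likelihood is conjugate: the posterior is Gamma(α + ΣXᵢ, β + n).
Batch 1: sum of counts S = 59 over n = 14 weeks.
After batch 1: Gamma(α+S, β+n) = Gamma(7.5+59, 1.4+14) = Gamma(66.5, 15.4).
Batch 2: sum of counts S = 40 over n = 7 weeks.
After batch 2: Gamma(α+S, β+n) = Gamma(66.5+40, 15.4+7) = Gamma(106.5, 22.4).
Var = α/β² = 106.5/22.4² = 0.2123.

0.2123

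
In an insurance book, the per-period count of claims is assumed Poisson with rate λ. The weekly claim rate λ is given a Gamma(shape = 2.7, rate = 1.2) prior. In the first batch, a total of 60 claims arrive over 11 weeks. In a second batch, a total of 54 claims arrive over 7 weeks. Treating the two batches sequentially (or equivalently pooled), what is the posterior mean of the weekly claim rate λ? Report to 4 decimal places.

6.0781

With a Gamma(shape α, rate β) prior, the Poisson likelihood is conjugate: the posterior is Gamma(α + ΣXᵢ, β + n).
After batch 1: Gamma(α+S, β+n) = Gamma(2.7+60, 1.2+11) = Gamma(62.7, 12.2).
After batch 2: Gamma(α+S, β+n) = Gamma(62.7+54, 12.2+7) = Gamma(116.7, 19.2).
Posterior mean = α/β = 116.7/19.2 = 6.0781.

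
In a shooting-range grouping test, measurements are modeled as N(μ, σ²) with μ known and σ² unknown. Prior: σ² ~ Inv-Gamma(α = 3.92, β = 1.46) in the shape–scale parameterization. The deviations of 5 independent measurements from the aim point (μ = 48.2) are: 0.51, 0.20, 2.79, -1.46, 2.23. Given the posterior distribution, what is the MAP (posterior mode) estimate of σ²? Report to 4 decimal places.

1.2203

With known mean μ and an Inverse-Gamma(α, β) prior on σ², the Normal likelihood is conjugate: posterior is Inv-Gamma(α + n/2, β + Σ(xᵢ−μ)²/2).
Σ(xᵢ−μ)² = (0.51)² + (0.20)² + (2.79)² + (-1.46)² + (2.23)² = 15.1887.
Posterior: Inv-Gamma(3.92 + 5/2, 1.46 + 15.1887/2) = Inv-Gamma(6.42, 9.05435).
Mode = β/(α+1) = 9.05435/7.42 = 1.2203.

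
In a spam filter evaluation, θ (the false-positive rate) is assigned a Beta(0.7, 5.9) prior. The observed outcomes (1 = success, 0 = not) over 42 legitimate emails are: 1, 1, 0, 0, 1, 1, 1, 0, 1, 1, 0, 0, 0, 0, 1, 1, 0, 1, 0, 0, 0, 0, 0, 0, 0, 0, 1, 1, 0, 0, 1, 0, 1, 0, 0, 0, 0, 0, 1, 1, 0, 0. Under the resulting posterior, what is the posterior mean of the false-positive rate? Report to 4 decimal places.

0.3436

The Beta prior is conjugate to a Binomial/Bernoulli likelihood; the update adds successes to α and failures to β.
Posterior: Beta(α+k, β+n−k) = Beta(0.7+16, 5.9+26) = Beta(16.7, 31.9).
Posterior mean = α/(α+β) = 16.7/48.6 = 0.3436.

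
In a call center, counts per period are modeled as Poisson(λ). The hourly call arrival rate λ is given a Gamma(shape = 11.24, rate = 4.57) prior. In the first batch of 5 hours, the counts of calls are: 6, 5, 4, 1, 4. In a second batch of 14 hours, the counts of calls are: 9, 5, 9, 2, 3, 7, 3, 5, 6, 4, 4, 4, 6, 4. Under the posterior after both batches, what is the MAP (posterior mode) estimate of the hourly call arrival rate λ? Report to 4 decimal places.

With a Gamma(shape α, rate β) prior, the Poisson likelihood is conjugate: the posterior is Gamma(α + ΣXᵢ, β + n).
Batch 1: sum of counts S = 20 over n = 5 hours.
After batch 1: Gamma(α+S, β+n) = Gamma(11.24+20, 4.57+5) = Gamma(31.24, 9.57).
Batch 2: sum of counts S = 71 over n = 14 hours.
After batch 2: Gamma(α+S, β+n) = Gamma(31.24+71, 9.57+14) = Gamma(102.24, 23.57).
Mode of Gamma(α,β) for α≥1 is (α−1)/β = 101.24/23.57 = 4.2953.

4.2953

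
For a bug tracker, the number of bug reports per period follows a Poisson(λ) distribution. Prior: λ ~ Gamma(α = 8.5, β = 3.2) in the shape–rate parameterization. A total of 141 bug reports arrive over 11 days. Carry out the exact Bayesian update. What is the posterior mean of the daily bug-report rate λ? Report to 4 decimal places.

10.5282

With a Gamma(shape α, rate β) prior, the Poisson likelihood is conjugate: the posterior is Gamma(α + ΣXᵢ, β + n).
Posterior: Gamma(α+S, β+n) = Gamma(8.5+141, 3.2+11) = Gamma(149.5, 14.2).
Posterior mean = α/β = 149.5/14.2 = 10.5282.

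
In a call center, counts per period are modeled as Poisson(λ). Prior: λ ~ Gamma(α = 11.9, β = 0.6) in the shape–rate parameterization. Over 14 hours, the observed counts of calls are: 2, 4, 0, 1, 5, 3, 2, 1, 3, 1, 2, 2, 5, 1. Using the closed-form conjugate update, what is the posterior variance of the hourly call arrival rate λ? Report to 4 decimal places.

With a Gamma(shape α, rate β) prior, the Poisson likelihood is conjugate: the posterior is Gamma(α + ΣXᵢ, β + n).
Sum of counts S = 32 over n = 14 hours.
Posterior: Gamma(α+S, β+n) = Gamma(11.9+32, 0.6+14) = Gamma(43.9, 14.6).
Var = α/β² = 43.9/14.6² = 0.2059.

0.2059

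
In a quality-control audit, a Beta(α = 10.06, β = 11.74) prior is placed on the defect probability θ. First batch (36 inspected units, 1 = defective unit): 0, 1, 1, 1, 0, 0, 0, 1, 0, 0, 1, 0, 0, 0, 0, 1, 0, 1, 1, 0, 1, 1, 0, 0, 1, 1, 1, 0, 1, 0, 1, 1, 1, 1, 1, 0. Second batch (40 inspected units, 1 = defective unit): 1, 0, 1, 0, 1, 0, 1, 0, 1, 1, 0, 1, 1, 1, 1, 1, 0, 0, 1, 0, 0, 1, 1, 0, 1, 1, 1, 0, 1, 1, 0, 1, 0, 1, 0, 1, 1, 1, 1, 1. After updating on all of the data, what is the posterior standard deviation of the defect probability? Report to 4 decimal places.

The Beta prior is conjugate to a Binomial/Bernoulli likelihood; the update adds successes to α and failures to β.
After batch 1: Beta(10.06+19, 11.74+17) = Beta(29.06, 28.74).
After batch 2: Beta(29.06+26, 28.74+14) = Beta(55.06, 42.74).
Var = αβ/((α+β)²(α+β+1)) = 55.06·42.74/(97.80²·98.80) = 0.00249021; SD = √0.00249021 = 0.0499.

0.0499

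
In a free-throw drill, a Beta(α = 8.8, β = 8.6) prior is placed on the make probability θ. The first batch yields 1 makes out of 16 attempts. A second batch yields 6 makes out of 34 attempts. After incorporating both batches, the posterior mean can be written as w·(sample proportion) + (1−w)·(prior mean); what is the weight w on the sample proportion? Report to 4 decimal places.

The Beta prior is conjugate to a Binomial/Bernoulli likelihood; the update adds successes to α and failures to β.
Total number of attempts: n = 16 + 34 = 50.
Posterior mean = (α₀+k)/(α₀+β₀+n) = [n/(α₀+β₀+n)]·(k/n) + [(α₀+β₀)/(α₀+β₀+n)]·α₀/(α₀+β₀), so only n and the prior enter the weight.
The weight on the data is w = n/(α₀+β₀+n) = 50/(8.8+8.6+50) = 50/67.4 = 0.7418.

0.7418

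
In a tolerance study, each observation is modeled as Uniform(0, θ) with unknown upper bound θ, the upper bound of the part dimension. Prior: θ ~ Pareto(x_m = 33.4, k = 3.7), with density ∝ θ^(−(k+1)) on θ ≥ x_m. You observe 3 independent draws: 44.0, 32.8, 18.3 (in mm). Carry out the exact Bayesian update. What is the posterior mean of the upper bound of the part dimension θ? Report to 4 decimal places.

51.7193

A Pareto(scale x_m, shape k) prior on the upper bound θ of Uniform(0, θ) is conjugate: posterior is Pareto(max(x_m, max xᵢ), k + n).
Sample maximum = 44.0; prior scale x_m = 33.4 → posterior scale = max = 44.0.
Posterior shape = 3.7 + 3 = 6.7.
E[θ|data] = k·x_m/(k−1) = 6.7·44.0/5.7 = 51.7193.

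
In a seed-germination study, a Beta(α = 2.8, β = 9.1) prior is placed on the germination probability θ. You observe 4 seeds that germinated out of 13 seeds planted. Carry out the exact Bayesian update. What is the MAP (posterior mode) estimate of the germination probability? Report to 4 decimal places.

0.2533

The Beta prior is conjugate to a Binomial/Bernoulli likelihood; the update adds successes to α and failures to β.
Posterior: Beta(α+k, β+n−k) = Beta(2.8+4, 9.1+9) = Beta(6.8, 18.1).
Mode of Beta(a,b) for a,b>1 is (a−1)/(a+b−2) = 5.8/22.9 = 0.2533.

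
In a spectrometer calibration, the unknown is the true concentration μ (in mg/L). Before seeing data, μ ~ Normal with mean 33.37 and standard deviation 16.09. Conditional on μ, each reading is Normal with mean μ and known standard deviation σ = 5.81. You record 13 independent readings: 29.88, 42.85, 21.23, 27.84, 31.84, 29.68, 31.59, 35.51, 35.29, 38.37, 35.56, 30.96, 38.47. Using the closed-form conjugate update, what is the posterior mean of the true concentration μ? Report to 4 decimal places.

For Normal data with known variance σ², a Normal(μ₀, σ₀²) prior on μ is conjugate. Posterior precision = 1/σ₀² + n/σ²; posterior mean is the precision-weighted average of μ₀ and x̄.
Σxᵢ = 29.88 + 42.85 + 21.23 + 27.84 + 31.84 + 29.68 + 31.59 + 35.51 + 35.29 + 38.37 + 35.56 + 30.96 + 38.47 = 429.07, so n·x̄ = 429.07.
σ₀² = 16.09² = 258.8881, σ² = 5.81² = 33.7561; σ² + n·σ₀² = 33.7561 + 13·258.8881 = 3399.3014.
Posterior mean = (μ₀/σ₀² + n·x̄/σ²)/(1/σ₀² + n/σ²) = (σ²·μ₀ + σ₀²·n·x̄)/(σ² + n·σ₀²) = (33.7561·33.37 + 258.8881·429.07)/3399.3014 = 112207.558124/3399.3014 = 33.0090.

33.0090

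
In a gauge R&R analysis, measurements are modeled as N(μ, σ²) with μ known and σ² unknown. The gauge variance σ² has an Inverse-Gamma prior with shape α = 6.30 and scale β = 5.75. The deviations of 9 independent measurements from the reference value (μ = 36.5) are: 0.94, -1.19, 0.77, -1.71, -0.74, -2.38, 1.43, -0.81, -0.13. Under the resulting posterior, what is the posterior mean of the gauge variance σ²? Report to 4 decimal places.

With known mean μ and an Inverse-Gamma(α, β) prior on σ², the Normal likelihood is conjugate: posterior is Inv-Gamma(α + n/2, β + Σ(xᵢ−μ)²/2).
Σ(xᵢ−μ)² = (0.94)² + (-1.19)² + (0.77)² + (-1.71)² + (-0.74)² + (-2.38)² + (1.43)² + (-0.81)² + (-0.13)² = 14.7466.
Posterior: Inv-Gamma(6.30 + 9/2, 5.75 + 14.7466/2) = Inv-Gamma(10.80, 13.12330).
E[σ²|data] = β/(α−1) = 13.12330/9.80 = 1.3391.

1.3391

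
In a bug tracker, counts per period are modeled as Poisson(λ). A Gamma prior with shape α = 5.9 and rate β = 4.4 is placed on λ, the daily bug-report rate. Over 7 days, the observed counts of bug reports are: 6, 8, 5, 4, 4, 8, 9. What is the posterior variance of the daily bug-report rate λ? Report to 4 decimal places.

0.3840

With a Gamma(shape α, rate β) prior, the Poisson likelihood is conjugate: the posterior is Gamma(α + ΣXᵢ, β + n).
Sum of counts S = 44 over n = 7 days.
Posterior: Gamma(α+S, β+n) = Gamma(5.9+44, 4.4+7) = Gamma(49.9, 11.4).
Var = α/β² = 49.9/11.4² = 0.3840.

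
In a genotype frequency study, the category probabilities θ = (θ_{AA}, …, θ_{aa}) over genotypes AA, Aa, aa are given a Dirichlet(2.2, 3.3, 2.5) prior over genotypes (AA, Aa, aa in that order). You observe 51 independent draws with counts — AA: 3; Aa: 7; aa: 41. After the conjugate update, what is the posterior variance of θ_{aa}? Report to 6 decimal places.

0.003228

The Dirichlet prior is conjugate to the Multinomial likelihood: each posterior αⱼ = prior αⱼ + observed count nⱼ.
Posterior concentration: (5.2, 10.3, 43.5), total = 59.0.
Var[θ_j] = α_j(Σα−α_j)/((Σα)²(Σα+1)) = 43.5·15.5/(59.0²·60.0) = 0.003228.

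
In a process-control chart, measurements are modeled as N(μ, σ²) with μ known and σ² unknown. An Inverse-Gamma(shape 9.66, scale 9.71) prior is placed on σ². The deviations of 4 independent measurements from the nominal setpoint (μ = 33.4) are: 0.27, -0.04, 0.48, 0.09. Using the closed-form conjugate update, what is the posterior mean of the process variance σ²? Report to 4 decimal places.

With known mean μ and an Inverse-Gamma(α, β) prior on σ², the Normal likelihood is conjugate: posterior is Inv-Gamma(α + n/2, β + Σ(xᵢ−μ)²/2).
Σ(xᵢ−μ)² = (0.27)² + (-0.04)² + (0.48)² + (0.09)² = 0.3130.
Posterior: Inv-Gamma(9.66 + 4/2, 9.71 + 0.3130/2) = Inv-Gamma(11.66, 9.86650).
E[σ²|data] = β/(α−1) = 9.86650/10.66 = 0.9256.

0.9256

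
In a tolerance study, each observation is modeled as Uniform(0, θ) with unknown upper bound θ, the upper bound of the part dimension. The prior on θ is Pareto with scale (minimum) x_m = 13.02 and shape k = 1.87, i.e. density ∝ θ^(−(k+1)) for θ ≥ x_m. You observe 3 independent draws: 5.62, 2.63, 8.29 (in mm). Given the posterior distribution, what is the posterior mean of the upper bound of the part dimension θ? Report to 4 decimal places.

A Pareto(scale x_m, shape k) prior on the upper bound θ of Uniform(0, θ) is conjugate: posterior is Pareto(max(x_m, max xᵢ), k + n).
Sample maximum = 8.29; prior scale x_m = 13.02 → posterior scale = max = 13.02.
Posterior shape = 1.87 + 3 = 4.87.
E[θ|data] = k·x_m/(k−1) = 4.87·13.02/3.87 = 16.3843.

16.3843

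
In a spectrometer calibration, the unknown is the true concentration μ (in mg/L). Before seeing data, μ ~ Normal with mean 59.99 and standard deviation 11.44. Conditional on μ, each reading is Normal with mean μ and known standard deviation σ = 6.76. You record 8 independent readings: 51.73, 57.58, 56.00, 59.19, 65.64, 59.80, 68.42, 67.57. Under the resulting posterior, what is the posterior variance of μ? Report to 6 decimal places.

For Normal data with known variance σ², a Normal(μ₀, σ₀²) prior on μ is conjugate. Posterior precision = 1/σ₀² + n/σ²; posterior mean is the precision-weighted average of μ₀ and x̄.
σ₀² = 11.44² = 130.8736, σ² = 6.76² = 45.6976; σ² + n·σ₀² = 45.6976 + 8·130.8736 = 1092.6864.
Posterior precision = 1/σ₀² + n/σ² = 1/130.8736 + 8/45.6976 = (σ² + n·σ₀²)/(σ₀²σ²) = 1092.6864/(130.8736·45.6976); posterior variance σₙ² = σ₀²σ²/(σ² + n·σ₀²) = 130.8736·45.6976/1092.6864 = 5.473308.

5.473308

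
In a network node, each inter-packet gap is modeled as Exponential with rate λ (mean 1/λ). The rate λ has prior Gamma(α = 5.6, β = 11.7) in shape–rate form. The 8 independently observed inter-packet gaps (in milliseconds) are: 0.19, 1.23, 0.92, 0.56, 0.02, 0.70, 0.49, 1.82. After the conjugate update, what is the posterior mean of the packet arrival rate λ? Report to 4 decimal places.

0.7714

With a Gamma(shape α, rate β) prior on the exponential rate λ, the posterior after n observations with total T = Σxᵢ is Gamma(α+n, β+T).
Sum of observations T = 5.93 milliseconds; n = 8.
Posterior: Gamma(5.6+8, 11.7+5.93) = Gamma(13.6, 17.63).
Posterior mean of λ = α/β = 13.6/17.63 = 0.7714.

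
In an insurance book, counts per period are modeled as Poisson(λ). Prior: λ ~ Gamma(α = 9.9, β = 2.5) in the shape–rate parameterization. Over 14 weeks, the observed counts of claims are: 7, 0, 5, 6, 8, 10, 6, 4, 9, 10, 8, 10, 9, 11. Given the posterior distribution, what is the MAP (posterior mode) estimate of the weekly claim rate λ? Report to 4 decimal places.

6.7818

With a Gamma(shape α, rate β) prior, the Poisson likelihood is conjugate: the posterior is Gamma(α + ΣXᵢ, β + n).
Sum of counts S = 103 over n = 14 weeks.
Posterior: Gamma(α+S, β+n) = Gamma(9.9+103, 2.5+14) = Gamma(112.9, 16.5).
Mode of Gamma(α,β) for α≥1 is (α−1)/β = 111.9/16.5 = 6.7818.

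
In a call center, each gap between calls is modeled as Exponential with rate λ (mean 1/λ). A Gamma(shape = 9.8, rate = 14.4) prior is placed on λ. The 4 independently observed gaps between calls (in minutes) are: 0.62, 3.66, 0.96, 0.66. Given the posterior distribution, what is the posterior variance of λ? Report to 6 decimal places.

0.033488

With a Gamma(shape α, rate β) prior on the exponential rate λ, the posterior after n observations with total T = Σxᵢ is Gamma(α+n, β+T).
Sum of observations T = 5.90 minutes; n = 4.
Posterior: Gamma(9.8+4, 14.4+5.90) = Gamma(13.8, 20.30).
Var = α/β² = 0.033488.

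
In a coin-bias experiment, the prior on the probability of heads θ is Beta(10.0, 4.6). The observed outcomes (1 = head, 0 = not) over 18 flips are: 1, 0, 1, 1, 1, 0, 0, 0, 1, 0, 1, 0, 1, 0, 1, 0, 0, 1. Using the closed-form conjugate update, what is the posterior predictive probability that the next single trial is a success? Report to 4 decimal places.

The Beta prior is conjugate to a Binomial/Bernoulli likelihood; the update adds successes to α and failures to β.
Posterior: Beta(α+k, β+n−k) = Beta(10.0+9, 4.6+9) = Beta(19.0, 13.6).
For a single future Bernoulli trial, P(success | data) = α/(α+β) = 0.5828.

0.5828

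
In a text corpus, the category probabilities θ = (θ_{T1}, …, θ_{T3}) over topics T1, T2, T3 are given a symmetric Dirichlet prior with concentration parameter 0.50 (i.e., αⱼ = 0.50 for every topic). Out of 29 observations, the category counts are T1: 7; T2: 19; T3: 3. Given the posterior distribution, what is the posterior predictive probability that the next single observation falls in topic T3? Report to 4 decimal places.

The Dirichlet prior is conjugate to the Multinomial likelihood: each posterior αⱼ = prior αⱼ + observed count nⱼ.
Posterior concentration: (7.50, 19.50, 3.50), total = 30.50.
P(next = T3 | data) = α_{T3}/Σα = 0.1148.

0.1148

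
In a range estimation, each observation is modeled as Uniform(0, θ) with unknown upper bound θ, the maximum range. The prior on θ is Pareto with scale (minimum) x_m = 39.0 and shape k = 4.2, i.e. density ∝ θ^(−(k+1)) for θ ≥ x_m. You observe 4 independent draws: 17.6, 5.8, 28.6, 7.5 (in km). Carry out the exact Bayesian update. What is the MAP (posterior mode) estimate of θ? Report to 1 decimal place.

A Pareto(scale x_m, shape k) prior on the upper bound θ of Uniform(0, θ) is conjugate: posterior is Pareto(max(x_m, max xᵢ), k + n).
Sample maximum = 28.6; prior scale x_m = 39.0 → posterior scale = max = 39.0.
Posterior shape = 4.2 + 4 = 8.2.
The Pareto density is decreasing on [x_m, ∞), so the mode is x_m = 39.0.

39.0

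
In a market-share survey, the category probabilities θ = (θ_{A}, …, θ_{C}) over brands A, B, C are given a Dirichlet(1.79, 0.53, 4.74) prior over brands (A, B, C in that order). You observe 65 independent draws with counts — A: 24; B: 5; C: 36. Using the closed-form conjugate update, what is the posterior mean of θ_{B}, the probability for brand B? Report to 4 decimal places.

The Dirichlet prior is conjugate to the Multinomial likelihood: each posterior αⱼ = prior αⱼ + observed count nⱼ.
Posterior concentration: (25.79, 5.53, 40.74), total = 72.06.
E[θ_{B}|data] = α_{B}/Σα = 5.53/72.06 = 0.0767.

0.0767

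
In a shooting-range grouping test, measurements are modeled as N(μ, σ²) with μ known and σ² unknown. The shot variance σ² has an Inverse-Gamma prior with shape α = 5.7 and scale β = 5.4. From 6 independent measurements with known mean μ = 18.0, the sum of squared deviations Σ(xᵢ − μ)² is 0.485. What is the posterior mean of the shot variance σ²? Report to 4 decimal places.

With known mean μ and an Inverse-Gamma(α, β) prior on σ², the Normal likelihood is conjugate: posterior is Inv-Gamma(α + n/2, β + Σ(xᵢ−μ)²/2).
Posterior: Inv-Gamma(5.7 + 6/2, 5.4 + 0.485/2) = Inv-Gamma(8.70, 5.6425).
E[σ²|data] = β/(α−1) = 5.6425/7.70 = 0.7328.

0.7328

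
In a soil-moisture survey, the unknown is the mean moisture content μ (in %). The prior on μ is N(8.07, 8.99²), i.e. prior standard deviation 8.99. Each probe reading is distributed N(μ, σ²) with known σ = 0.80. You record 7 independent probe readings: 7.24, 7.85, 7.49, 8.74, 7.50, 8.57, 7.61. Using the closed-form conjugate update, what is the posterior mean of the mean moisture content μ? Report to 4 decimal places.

7.8574

For Normal data with known variance σ², a Normal(μ₀, σ₀²) prior on μ is conjugate. Posterior precision = 1/σ₀² + n/σ²; posterior mean is the precision-weighted average of μ₀ and x̄.
Σxᵢ = 7.24 + 7.85 + 7.49 + 8.74 + 7.50 + 8.57 + 7.61 = 55, so n·x̄ = 55.
σ₀² = 8.99² = 80.8201, σ² = 0.80² = 0.64; σ² + n·σ₀² = 0.64 + 7·80.8201 = 566.3807.
Posterior mean = (μ₀/σ₀² + n·x̄/σ²)/(1/σ₀² + n/σ²) = (σ²·μ₀ + σ₀²·n·x̄)/(σ² + n·σ₀²) = (0.64·8.07 + 80.8201·55)/566.3807 = 4450.2703/566.3807 = 7.8574.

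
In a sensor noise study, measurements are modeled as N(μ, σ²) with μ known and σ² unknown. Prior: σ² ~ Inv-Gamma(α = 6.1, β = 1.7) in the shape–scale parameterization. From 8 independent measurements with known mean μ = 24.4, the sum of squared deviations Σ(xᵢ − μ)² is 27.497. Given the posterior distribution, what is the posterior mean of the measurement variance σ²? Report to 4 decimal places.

With known mean μ and an Inverse-Gamma(α, β) prior on σ², the Normal likelihood is conjugate: posterior is Inv-Gamma(α + n/2, β + Σ(xᵢ−μ)²/2).
Posterior: Inv-Gamma(6.1 + 8/2, 1.7 + 27.497/2) = Inv-Gamma(10.10, 15.4485).
E[σ²|data] = β/(α−1) = 15.4485/9.10 = 1.6976.

1.6976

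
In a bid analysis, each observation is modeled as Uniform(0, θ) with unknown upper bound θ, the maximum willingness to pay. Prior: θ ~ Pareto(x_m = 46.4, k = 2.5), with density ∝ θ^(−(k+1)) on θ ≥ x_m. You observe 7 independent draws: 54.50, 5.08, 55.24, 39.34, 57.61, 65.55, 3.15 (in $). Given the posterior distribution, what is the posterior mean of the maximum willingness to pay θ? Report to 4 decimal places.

A Pareto(scale x_m, shape k) prior on the upper bound θ of Uniform(0, θ) is conjugate: posterior is Pareto(max(x_m, max xᵢ), k + n).
Sample maximum = 65.55; prior scale x_m = 46.4 → posterior scale = max = 65.55.
Posterior shape = 2.5 + 7 = 9.5.
E[θ|data] = k·x_m/(k−1) = 9.5·65.55/8.5 = 73.2618.

73.2618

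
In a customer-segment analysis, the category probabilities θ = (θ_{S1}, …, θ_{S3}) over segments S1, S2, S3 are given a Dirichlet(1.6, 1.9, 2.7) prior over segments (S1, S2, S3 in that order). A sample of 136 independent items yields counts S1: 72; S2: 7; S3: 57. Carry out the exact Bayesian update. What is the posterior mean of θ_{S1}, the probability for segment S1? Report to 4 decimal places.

0.5176

The Dirichlet prior is conjugate to the Multinomial likelihood: each posterior αⱼ = prior αⱼ + observed count nⱼ.
Posterior concentration: (73.6, 8.9, 59.7), total = 142.2.
E[θ_{S1}|data] = α_{S1}/Σα = 73.6/142.2 = 0.5176.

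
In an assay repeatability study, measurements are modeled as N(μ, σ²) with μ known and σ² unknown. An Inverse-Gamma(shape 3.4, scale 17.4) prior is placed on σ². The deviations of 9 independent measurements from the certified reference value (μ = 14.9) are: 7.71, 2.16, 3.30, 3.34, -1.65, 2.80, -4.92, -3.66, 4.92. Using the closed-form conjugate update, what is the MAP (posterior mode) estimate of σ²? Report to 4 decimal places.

With known mean μ and an Inverse-Gamma(α, β) prior on σ², the Normal likelihood is conjugate: posterior is Inv-Gamma(α + n/2, β + Σ(xᵢ−μ)²/2).
Σ(xᵢ−μ)² = (7.71)² + (2.16)² + (3.30)² + (3.34)² + (-1.65)² + (2.80)² + (-4.92)² + (-3.66)² + (4.92)² = 158.5262.
Posterior: Inv-Gamma(3.4 + 9/2, 17.4 + 158.5262/2) = Inv-Gamma(7.90, 96.66310).
Mode = β/(α+1) = 96.66310/8.90 = 10.8610.

10.8610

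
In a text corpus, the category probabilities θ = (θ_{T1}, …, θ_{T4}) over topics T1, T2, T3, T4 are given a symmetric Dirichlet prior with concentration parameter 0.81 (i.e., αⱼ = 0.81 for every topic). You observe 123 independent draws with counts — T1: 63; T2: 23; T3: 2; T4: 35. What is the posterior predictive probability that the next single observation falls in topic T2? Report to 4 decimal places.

0.1886

The Dirichlet prior is conjugate to the Multinomial likelihood: each posterior αⱼ = prior αⱼ + observed count nⱼ.
Posterior concentration: (63.81, 23.81, 2.81, 35.81), total = 126.24.
P(next = T2 | data) = α_{T2}/Σα = 0.1886.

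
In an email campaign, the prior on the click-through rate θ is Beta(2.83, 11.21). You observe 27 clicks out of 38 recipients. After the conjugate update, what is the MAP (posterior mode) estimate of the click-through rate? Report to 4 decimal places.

The Beta prior is conjugate to a Binomial/Bernoulli likelihood; the update adds successes to α and failures to β.
Posterior: Beta(α+k, β+n−k) = Beta(2.83+27, 11.21+11) = Beta(29.83, 22.21).
Mode of Beta(a,b) for a,b>1 is (a−1)/(a+b−2) = 28.83/50.04 = 0.5761.

0.5761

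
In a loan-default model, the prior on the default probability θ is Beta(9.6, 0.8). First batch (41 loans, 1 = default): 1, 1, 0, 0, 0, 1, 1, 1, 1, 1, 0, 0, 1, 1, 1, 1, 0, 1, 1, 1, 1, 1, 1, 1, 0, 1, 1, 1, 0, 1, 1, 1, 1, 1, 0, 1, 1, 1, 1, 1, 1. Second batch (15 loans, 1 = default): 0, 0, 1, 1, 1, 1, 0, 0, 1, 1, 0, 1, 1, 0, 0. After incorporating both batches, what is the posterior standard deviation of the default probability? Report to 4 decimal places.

0.0530

The Beta prior is conjugate to a Binomial/Bernoulli likelihood; the update adds successes to α and failures to β.
After batch 1: Beta(9.6+32, 0.8+9) = Beta(41.6, 9.8).
After batch 2: Beta(41.6+8, 9.8+7) = Beta(49.6, 16.8).
Var = αβ/((α+β)²(α+β+1)) = 49.6·16.8/(66.4²·67.4) = 0.00280411; SD = √0.00280411 = 0.0530.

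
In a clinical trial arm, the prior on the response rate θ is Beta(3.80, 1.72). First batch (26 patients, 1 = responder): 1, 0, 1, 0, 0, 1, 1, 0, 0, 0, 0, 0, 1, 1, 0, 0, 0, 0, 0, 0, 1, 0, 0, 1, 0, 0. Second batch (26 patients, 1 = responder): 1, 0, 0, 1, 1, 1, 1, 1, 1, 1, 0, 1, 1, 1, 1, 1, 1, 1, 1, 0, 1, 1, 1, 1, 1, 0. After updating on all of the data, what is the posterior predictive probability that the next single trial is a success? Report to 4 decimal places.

The Beta prior is conjugate to a Binomial/Bernoulli likelihood; the update adds successes to α and failures to β.
After batch 1: Beta(3.80+8, 1.72+18) = Beta(11.80, 19.72).
After batch 2: Beta(11.80+21, 19.72+5) = Beta(32.80, 24.72).
For a single future Bernoulli trial, P(success | data) = α/(α+β) = 0.5702.

0.5702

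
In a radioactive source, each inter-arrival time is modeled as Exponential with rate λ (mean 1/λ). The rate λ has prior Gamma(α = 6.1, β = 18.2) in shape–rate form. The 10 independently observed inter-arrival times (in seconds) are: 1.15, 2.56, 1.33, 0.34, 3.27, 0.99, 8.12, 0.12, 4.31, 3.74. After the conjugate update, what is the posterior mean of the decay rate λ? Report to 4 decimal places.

0.3648

With a Gamma(shape α, rate β) prior on the exponential rate λ, the posterior after n observations with total T = Σxᵢ is Gamma(α+n, β+T).
Sum of observations T = 25.93 seconds; n = 10.
Posterior: Gamma(6.1+10, 18.2+25.93) = Gamma(16.1, 44.13).
Posterior mean of λ = α/β = 16.1/44.13 = 0.3648.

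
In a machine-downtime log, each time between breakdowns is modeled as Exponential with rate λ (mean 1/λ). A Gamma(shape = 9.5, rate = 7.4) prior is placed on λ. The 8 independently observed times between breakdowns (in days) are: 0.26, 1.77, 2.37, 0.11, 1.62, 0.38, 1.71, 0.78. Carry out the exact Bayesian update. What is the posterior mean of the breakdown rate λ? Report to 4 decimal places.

1.0671

With a Gamma(shape α, rate β) prior on the exponential rate λ, the posterior after n observations with total T = Σxᵢ is Gamma(α+n, β+T).
Sum of observations T = 9.00 days; n = 8.
Posterior: Gamma(9.5+8, 7.4+9.00) = Gamma(17.5, 16.40).
Posterior mean of λ = α/β = 17.5/16.40 = 1.0671.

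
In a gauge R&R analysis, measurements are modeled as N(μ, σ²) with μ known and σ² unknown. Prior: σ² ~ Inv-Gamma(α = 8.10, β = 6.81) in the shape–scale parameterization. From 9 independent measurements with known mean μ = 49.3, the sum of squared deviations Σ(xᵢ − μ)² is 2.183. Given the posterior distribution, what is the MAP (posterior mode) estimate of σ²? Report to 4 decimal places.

With known mean μ and an Inverse-Gamma(α, β) prior on σ², the Normal likelihood is conjugate: posterior is Inv-Gamma(α + n/2, β + Σ(xᵢ−μ)²/2).
Posterior: Inv-Gamma(8.10 + 9/2, 6.81 + 2.183/2) = Inv-Gamma(12.60, 7.9015).
Mode = β/(α+1) = 7.9015/13.60 = 0.5810.

0.5810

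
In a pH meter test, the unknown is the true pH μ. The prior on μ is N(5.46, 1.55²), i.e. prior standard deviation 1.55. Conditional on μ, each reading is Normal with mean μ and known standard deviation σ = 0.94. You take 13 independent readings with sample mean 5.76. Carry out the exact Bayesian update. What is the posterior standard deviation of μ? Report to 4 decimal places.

For Normal data with known variance σ², a Normal(μ₀, σ₀²) prior on μ is conjugate. Posterior precision = 1/σ₀² + n/σ²; posterior mean is the precision-weighted average of μ₀ and x̄.
σ₀² = 1.55² = 2.4025, σ² = 0.94² = 0.8836; σ² + n·σ₀² = 0.8836 + 13·2.4025 = 32.1161.
Posterior precision = 1/σ₀² + n/σ² = 1/2.4025 + 13/0.8836 = (σ² + n·σ₀²)/(σ₀²σ²) = 32.1161/(2.4025·0.8836); posterior variance σₙ² = σ₀²σ²/(σ² + n·σ₀²) = 2.4025·0.8836/32.1161 = 0.066099.
Posterior SD = √σₙ² = √(2.4025·0.8836/32.1161) = 0.2571.

0.2571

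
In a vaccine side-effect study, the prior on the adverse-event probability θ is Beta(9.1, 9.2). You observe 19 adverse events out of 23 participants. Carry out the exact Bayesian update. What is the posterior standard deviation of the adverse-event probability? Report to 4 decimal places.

0.0717

The Beta prior is conjugate to a Binomial/Bernoulli likelihood; the update adds successes to α and failures to β.
Posterior: Beta(α+k, β+n−k) = Beta(9.1+19, 9.2+4) = Beta(28.1, 13.2).
Var = αβ/((α+β)²(α+β+1)) = 28.1·13.2/(41.3²·42.3) = 0.00514091; SD = √0.00514091 = 0.0717.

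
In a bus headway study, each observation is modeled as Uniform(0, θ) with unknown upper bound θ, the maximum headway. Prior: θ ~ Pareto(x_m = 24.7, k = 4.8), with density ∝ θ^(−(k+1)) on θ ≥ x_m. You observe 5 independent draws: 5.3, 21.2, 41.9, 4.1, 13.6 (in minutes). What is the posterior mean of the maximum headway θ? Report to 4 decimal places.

46.6614

A Pareto(scale x_m, shape k) prior on the upper bound θ of Uniform(0, θ) is conjugate: posterior is Pareto(max(x_m, max xᵢ), k + n).
Sample maximum = 41.9; prior scale x_m = 24.7 → posterior scale = max = 41.9.
Posterior shape = 4.8 + 5 = 9.8.
E[θ|data] = k·x_m/(k−1) = 9.8·41.9/8.8 = 46.6614.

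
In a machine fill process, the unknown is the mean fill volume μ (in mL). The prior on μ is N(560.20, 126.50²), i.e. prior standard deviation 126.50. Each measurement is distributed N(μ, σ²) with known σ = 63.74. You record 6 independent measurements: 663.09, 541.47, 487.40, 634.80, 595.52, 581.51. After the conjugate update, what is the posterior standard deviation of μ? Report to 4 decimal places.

For Normal data with known variance σ², a Normal(μ₀, σ₀²) prior on μ is conjugate. Posterior precision = 1/σ₀² + n/σ²; posterior mean is the precision-weighted average of μ₀ and x̄.
σ₀² = 126.50² = 16002.25, σ² = 63.74² = 4062.7876; σ² + n·σ₀² = 4062.7876 + 6·16002.25 = 100076.2876.
Posterior precision = 1/σ₀² + n/σ² = 1/16002.25 + 6/4062.7876 = (σ² + n·σ₀²)/(σ₀²σ²) = 100076.2876/(16002.25·4062.7876); posterior variance σₙ² = σ₀²σ²/(σ² + n·σ₀²) = 16002.25·4062.7876/100076.2876 = 649.641833.
Posterior SD = √σₙ² = √(16002.25·4062.7876/100076.2876) = 25.4881.

25.4881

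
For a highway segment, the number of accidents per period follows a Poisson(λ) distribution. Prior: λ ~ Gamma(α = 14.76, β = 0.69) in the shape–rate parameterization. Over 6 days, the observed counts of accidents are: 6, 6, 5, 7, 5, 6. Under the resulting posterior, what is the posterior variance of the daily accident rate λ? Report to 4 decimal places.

1.1118

With a Gamma(shape α, rate β) prior, the Poisson likelihood is conjugate: the posterior is Gamma(α + ΣXᵢ, β + n).
Sum of counts S = 35 over n = 6 days.
Posterior: Gamma(α+S, β+n) = Gamma(14.76+35, 0.69+6) = Gamma(49.76, 6.69).
Var = α/β² = 49.76/6.69² = 1.1118.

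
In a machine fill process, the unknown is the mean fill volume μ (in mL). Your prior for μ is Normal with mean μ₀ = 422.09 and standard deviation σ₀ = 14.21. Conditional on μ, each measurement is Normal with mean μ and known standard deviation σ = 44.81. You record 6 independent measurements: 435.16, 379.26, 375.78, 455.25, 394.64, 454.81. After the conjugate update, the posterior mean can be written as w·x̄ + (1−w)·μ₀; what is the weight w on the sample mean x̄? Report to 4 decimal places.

For Normal data with known variance σ², a Normal(μ₀, σ₀²) prior on μ is conjugate. Posterior precision = 1/σ₀² + n/σ²; posterior mean is the precision-weighted average of μ₀ and x̄.
σ₀² = 14.21² = 201.9241, σ² = 44.81² = 2007.9361. Prior precision 1/σ₀² = 1/201.9241; data precision n/σ² = 6/2007.9361.
w = (n/σ²)/(1/σ₀² + n/σ²) = n·σ₀²/(σ² + n·σ₀²) = 6·201.9241/(2007.9361 + 6·201.9241) = 1211.5446/3219.4807 = 0.3763.

0.3763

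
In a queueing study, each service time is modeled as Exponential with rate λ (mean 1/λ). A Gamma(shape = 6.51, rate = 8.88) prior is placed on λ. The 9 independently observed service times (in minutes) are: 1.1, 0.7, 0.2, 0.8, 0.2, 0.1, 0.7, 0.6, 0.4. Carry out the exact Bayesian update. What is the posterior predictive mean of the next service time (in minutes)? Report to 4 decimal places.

0.9428

With a Gamma(shape α, rate β) prior on the exponential rate λ, the posterior after n observations with total T = Σxᵢ is Gamma(α+n, β+T).
Sum of observations T = 4.8 minutes; n = 9.
Posterior: Gamma(6.51+9, 8.88+4.8) = Gamma(15.51, 13.68).
The predictive distribution for the next observation is Lomax; its mean is β/(α−1) = 13.68/14.51 = 0.9428.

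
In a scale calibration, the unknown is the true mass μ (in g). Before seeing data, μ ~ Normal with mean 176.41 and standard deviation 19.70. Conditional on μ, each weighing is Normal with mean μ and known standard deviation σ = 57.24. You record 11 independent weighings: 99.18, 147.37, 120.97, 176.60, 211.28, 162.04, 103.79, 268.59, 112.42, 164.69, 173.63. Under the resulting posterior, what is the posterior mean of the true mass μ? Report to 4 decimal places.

For Normal data with known variance σ², a Normal(μ₀, σ₀²) prior on μ is conjugate. Posterior precision = 1/σ₀² + n/σ²; posterior mean is the precision-weighted average of μ₀ and x̄.
Σxᵢ = 99.18 + 147.37 + 120.97 + 176.60 + 211.28 + 162.04 + 103.79 + 268.59 + 112.42 + 164.69 + 173.63 = 1740.56, so n·x̄ = 1740.56.
σ₀² = 19.70² = 388.09, σ² = 57.24² = 3276.4176; σ² + n·σ₀² = 3276.4176 + 11·388.09 = 7545.4076.
Posterior mean = (μ₀/σ₀² + n·x̄/σ²)/(1/σ₀² + n/σ²) = (σ²·μ₀ + σ₀²·n·x̄)/(σ² + n·σ₀²) = (3276.4176·176.41 + 388.09·1740.56)/7545.4076 = 1253486.759216/7545.4076 = 166.1258.

166.1258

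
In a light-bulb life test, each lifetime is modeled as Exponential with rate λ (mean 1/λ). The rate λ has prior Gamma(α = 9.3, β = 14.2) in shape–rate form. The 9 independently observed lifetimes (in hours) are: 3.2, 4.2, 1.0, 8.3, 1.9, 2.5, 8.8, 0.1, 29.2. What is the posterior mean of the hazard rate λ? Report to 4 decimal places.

0.2493

With a Gamma(shape α, rate β) prior on the exponential rate λ, the posterior after n observations with total T = Σxᵢ is Gamma(α+n, β+T).
Sum of observations T = 59.2 hours; n = 9.
Posterior: Gamma(9.3+9, 14.2+59.2) = Gamma(18.3, 73.4).
Posterior mean of λ = α/β = 18.3/73.4 = 0.2493.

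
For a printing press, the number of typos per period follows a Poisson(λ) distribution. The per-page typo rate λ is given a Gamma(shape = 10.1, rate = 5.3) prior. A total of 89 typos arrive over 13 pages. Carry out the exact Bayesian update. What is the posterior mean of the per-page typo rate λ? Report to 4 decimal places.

With a Gamma(shape α, rate β) prior, the Poisson likelihood is conjugate: the posterior is Gamma(α + ΣXᵢ, β + n).
Posterior: Gamma(α+S, β+n) = Gamma(10.1+89, 5.3+13) = Gamma(99.1, 18.3).
Posterior mean = α/β = 99.1/18.3 = 5.4153.

5.4153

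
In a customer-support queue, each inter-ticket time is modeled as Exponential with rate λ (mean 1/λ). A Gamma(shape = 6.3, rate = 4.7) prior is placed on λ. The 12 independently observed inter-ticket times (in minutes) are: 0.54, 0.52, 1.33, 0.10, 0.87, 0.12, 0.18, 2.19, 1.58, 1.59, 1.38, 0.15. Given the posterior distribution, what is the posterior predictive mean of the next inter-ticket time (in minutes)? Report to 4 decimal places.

With a Gamma(shape α, rate β) prior on the exponential rate λ, the posterior after n observations with total T = Σxᵢ is Gamma(α+n, β+T).
Sum of observations T = 10.55 minutes; n = 12.
Posterior: Gamma(6.3+12, 4.7+10.55) = Gamma(18.3, 15.25).
The predictive distribution for the next observation is Lomax; its mean is β/(α−1) = 15.25/17.3 = 0.8815.

0.8815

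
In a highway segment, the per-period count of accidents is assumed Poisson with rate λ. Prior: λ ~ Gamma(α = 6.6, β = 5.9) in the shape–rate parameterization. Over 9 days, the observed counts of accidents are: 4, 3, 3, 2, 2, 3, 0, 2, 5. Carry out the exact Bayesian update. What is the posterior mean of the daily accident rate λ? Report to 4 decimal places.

2.0537

With a Gamma(shape α, rate β) prior, the Poisson likelihood is conjugate: the posterior is Gamma(α + ΣXᵢ, β + n).
Sum of counts S = 24 over n = 9 days.
Posterior: Gamma(α+S, β+n) = Gamma(6.6+24, 5.9+9) = Gamma(30.6, 14.9).
Posterior mean = α/β = 30.6/14.9 = 2.0537.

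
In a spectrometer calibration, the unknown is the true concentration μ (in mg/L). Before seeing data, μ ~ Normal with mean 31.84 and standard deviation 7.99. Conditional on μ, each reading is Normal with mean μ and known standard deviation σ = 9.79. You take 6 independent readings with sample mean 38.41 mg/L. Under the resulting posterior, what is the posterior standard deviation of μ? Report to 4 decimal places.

For Normal data with known variance σ², a Normal(μ₀, σ₀²) prior on μ is conjugate. Posterior precision = 1/σ₀² + n/σ²; posterior mean is the precision-weighted average of μ₀ and x̄.
σ₀² = 7.99² = 63.8401, σ² = 9.79² = 95.8441; σ² + n·σ₀² = 95.8441 + 6·63.8401 = 478.8847.
Posterior precision = 1/σ₀² + n/σ² = 1/63.8401 + 6/95.8441 = (σ² + n·σ₀²)/(σ₀²σ²) = 478.8847/(63.8401·95.8441); posterior variance σₙ² = σ₀²σ²/(σ² + n·σ₀²) = 63.8401·95.8441/478.8847 = 12.776973.
Posterior SD = √σₙ² = √(63.8401·95.8441/478.8847) = 3.5745.

3.5745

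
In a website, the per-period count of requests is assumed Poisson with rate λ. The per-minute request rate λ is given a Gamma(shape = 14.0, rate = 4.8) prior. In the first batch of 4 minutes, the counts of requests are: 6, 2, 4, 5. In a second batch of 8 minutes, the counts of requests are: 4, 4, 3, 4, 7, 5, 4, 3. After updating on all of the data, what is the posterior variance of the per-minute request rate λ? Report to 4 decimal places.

With a Gamma(shape α, rate β) prior, the Poisson likelihood is conjugate: the posterior is Gamma(α + ΣXᵢ, β + n).
Batch 1: sum of counts S = 17 over n = 4 minutes.
After batch 1: Gamma(α+S, β+n) = Gamma(14.0+17, 4.8+4) = Gamma(31.0, 8.8).
Batch 2: sum of counts S = 34 over n = 8 minutes.
After batch 2: Gamma(α+S, β+n) = Gamma(31.0+34, 8.8+8) = Gamma(65.0, 16.8).
Var = α/β² = 65.0/16.8² = 0.2303.

0.2303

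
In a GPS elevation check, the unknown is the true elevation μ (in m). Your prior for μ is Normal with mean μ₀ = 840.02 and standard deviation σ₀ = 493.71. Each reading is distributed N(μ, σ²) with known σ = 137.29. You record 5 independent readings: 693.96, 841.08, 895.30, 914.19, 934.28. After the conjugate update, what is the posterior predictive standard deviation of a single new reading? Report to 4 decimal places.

150.2027

For Normal data with known variance σ², a Normal(μ₀, σ₀²) prior on μ is conjugate. Posterior precision = 1/σ₀² + n/σ²; posterior mean is the precision-weighted average of μ₀ and x̄.
σ₀² = 493.71² = 243749.5641, σ² = 137.29² = 18848.5441; σ² + n·σ₀² = 18848.5441 + 5·243749.5641 = 1237596.3646.
Posterior precision = 1/σ₀² + n/σ² = 1/243749.5641 + 5/18848.5441 = (σ² + n·σ₀²)/(σ₀²σ²) = 1237596.3646/(243749.5641·18848.5441); posterior variance σₙ² = σ₀²σ²/(σ² + n·σ₀²) = 243749.5641·18848.5441/1237596.3646 = 3712.296303.
Predictive variance for one new observation = σₙ² + σ² = 243749.5641·18848.5441/1237596.3646 + 18848.5441 = σ²·(σ₀² + 1237596.3646)/1237596.3646 = 18848.5441·1481345.9287/1237596.3646 = 22560.840403; SD = √(18848.5441·1481345.9287/1237596.3646) = 150.2027.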